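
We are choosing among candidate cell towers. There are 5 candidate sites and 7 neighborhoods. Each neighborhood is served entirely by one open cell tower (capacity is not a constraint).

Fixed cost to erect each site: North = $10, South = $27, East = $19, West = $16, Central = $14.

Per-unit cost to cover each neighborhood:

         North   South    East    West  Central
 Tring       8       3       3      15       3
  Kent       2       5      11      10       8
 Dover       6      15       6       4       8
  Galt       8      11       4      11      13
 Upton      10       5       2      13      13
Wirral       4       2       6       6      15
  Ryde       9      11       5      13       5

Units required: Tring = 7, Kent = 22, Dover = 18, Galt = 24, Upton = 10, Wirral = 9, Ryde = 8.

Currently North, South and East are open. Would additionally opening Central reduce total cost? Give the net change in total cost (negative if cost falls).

No — net change +14 (cost rises by 14).

Current service cost with {North, South, East}: 347.
Adding Central: each neighborhood re-picks its cheapest; new service cost 347, saving 0.
Extra fixed cost: 14. Net change = 14 − 0 = 14.
(Totals: 403 → 417.)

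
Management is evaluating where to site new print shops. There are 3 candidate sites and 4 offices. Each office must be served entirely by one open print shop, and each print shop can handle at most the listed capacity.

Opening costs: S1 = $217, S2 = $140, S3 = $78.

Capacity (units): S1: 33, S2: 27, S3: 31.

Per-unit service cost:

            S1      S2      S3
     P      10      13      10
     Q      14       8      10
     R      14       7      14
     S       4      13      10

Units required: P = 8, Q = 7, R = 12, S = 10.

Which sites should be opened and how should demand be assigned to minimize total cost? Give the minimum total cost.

Open {S2, S3}: P→S3 10·8=80, Q→S2 8·7=56, R→S2 7·12=84, S→S3 10·10=100.
Loads: S2 carries 19/27, S3 carries 18/31. Service 320; fixed 218; total 538.
Next best feasible plan costs 552.

Minimum total cost: 538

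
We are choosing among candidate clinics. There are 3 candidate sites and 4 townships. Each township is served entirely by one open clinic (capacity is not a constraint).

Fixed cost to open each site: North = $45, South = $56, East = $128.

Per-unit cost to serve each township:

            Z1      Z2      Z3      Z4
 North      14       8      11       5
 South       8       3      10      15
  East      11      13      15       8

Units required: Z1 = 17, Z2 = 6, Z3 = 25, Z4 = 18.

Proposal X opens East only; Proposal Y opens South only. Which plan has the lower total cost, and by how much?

Proposal Y is cheaper by 182.

Proposal X: {East}: Z1→East 11·17=187, Z2→East 13·6=78, Z3→East 15·25=375, Z4→East 8·18=144. Service 784; fixed 128; total 912.
Proposal Y: {South}: Z1→South 8·17=136, Z2→South 3·6=18, Z3→South 10·25=250, Z4→South 15·18=270. Service 674; fixed 56; total 730.
Difference: |912 − 730| = 182.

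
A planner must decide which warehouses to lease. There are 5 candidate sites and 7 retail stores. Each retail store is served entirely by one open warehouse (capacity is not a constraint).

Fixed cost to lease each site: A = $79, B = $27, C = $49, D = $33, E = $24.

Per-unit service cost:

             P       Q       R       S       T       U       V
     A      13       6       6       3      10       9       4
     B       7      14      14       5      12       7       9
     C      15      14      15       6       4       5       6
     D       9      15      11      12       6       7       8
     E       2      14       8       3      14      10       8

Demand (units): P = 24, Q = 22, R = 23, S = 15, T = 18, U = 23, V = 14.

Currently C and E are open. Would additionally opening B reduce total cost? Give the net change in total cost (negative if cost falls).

No — net change +27 (cost rises by 27).

Current service cost with {C, E}: 856.
Adding B: each retail store re-picks its cheapest; new service cost 856, saving 0.
Extra fixed cost: 27. Net change = 27 − 0 = 27.
(Totals: 929 → 956.)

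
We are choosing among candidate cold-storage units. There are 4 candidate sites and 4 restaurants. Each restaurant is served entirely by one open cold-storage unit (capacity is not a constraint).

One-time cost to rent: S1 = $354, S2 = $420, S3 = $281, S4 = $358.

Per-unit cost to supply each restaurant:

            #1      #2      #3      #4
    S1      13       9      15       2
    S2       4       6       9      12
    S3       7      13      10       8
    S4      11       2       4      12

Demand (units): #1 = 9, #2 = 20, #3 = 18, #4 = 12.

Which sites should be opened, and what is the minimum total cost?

For any fixed open set, each restaurant goes to its cheapest open site; total = fixed + service.
{S4}: #1→S4 11·9=99, #2→S4 2·20=40, #3→S4 4·18=72, #4→S4 12·12=144. Service 355; fixed 358; total 713.
{S3}: service 599 + fixed 281 = 880
{S2}: service 462 + fixed 420 = 882
{S1, S2, S3, S4}: service 172 + fixed 1413 = 1585
No other subset beats 713.

Open S4 only; minimum total cost 713.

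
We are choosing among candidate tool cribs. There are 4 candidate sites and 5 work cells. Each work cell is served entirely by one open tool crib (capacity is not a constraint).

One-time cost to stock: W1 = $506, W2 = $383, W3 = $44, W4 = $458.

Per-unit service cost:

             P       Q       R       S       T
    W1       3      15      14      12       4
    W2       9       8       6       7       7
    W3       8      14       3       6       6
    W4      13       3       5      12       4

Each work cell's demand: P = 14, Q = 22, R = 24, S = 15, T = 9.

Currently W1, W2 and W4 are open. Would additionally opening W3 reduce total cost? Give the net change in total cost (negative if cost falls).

Yes — net change −19 (cost falls by 19).

Current service cost with {W1, W2, W4}: 369.
Adding W3: each work cell re-picks its cheapest; new service cost 306, saving 63.
Extra fixed cost: 44. Net change = 44 − 63 = -19.
(Totals: 1716 → 1697.)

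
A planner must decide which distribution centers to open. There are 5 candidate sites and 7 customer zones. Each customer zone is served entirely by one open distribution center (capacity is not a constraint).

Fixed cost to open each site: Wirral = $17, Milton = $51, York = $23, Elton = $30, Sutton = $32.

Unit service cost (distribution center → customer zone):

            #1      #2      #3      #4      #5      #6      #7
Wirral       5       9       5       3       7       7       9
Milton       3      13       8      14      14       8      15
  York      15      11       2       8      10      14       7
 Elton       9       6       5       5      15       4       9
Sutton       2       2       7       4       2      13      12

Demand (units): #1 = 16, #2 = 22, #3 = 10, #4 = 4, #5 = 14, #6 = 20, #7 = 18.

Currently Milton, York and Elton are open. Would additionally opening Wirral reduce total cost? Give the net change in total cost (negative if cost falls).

Yes — net change −33 (cost falls by 33).

Current service cost with {Milton, York, Elton}: 566.
Adding Wirral: each customer zone re-picks its cheapest; new service cost 516, saving 50.
Extra fixed cost: 17. Net change = 17 − 50 = -33.
(Totals: 670 → 637.)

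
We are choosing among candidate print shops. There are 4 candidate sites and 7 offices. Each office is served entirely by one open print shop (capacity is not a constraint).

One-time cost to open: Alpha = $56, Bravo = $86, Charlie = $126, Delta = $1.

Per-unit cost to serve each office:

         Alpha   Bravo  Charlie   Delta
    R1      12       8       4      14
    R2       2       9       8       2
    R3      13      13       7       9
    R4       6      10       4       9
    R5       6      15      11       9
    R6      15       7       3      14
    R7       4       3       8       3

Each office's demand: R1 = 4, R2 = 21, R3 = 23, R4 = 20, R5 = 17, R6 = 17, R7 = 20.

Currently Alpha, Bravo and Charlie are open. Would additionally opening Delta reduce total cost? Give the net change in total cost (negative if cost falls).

Current service cost with {Alpha, Bravo, Charlie}: 512.
Adding Delta: each office re-picks its cheapest; new service cost 512, saving 0.
Extra fixed cost: 1. Net change = 1 − 0 = 1.
(Totals: 780 → 781.)

No — net change +1 (cost rises by 1).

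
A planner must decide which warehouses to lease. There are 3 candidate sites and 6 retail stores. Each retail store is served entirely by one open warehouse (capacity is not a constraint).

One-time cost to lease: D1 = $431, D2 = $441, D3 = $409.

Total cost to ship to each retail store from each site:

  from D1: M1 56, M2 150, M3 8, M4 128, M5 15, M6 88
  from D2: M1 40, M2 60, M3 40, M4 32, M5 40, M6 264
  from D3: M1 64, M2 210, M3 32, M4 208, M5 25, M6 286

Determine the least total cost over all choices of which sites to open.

Minimum total cost: 876

For any fixed open set, each retail store goes to its cheapest open site; total = fixed + service.
{D1}: M1→D1 56, M2→D1 150, M3→D1 8, M4→D1 128, M5→D1 15, M6→D1 88. Service 445; fixed 431; total 876.
{D2}: M1→D2 40, M2→D2 60, M3→D2 40, M4→D2 32, M5→D2 40, M6→D2 264. Service 476; fixed 441; total 917.
{D1, D2}: service 243 + fixed 872 = 1115
{D1, D2, D3}: service 243 + fixed 1281 = 1524
No other subset beats 876.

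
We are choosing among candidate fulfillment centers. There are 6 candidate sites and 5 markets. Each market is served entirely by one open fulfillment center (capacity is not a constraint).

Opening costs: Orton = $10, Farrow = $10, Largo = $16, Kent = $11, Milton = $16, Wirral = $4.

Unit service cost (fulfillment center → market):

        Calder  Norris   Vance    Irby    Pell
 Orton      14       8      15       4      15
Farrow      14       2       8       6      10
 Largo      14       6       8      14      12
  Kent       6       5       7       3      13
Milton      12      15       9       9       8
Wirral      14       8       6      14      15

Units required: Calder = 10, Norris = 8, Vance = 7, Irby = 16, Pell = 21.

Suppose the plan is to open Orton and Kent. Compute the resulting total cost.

Total cost: 491

Each market is assigned to its cheapest site among the open ones.
{Orton, Kent}: Calder→Kent 6·10=60, Norris→Kent 5·8=40, Vance→Kent 7·7=49, Irby→Kent 3·16=48, Pell→Kent 13·21=273. Service 470; fixed 21; total 491.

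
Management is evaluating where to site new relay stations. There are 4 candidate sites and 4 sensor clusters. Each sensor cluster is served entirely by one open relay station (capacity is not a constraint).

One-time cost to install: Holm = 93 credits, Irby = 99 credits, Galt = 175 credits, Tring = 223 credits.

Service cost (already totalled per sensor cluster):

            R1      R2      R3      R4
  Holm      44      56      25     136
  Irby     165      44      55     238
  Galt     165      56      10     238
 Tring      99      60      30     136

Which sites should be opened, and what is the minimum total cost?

For any fixed open set, each sensor cluster goes to its cheapest open site; total = fixed + service.
{Holm}: R1→Holm 44, R2→Holm 56, R3→Holm 25, R4→Holm 136. Service 261; fixed 93; total 354.
{Holm, Irby}: R1→Holm 44, R2→Irby 44, R3→Holm 25, R4→Holm 136. Service 249; fixed 192; total 441.
{Holm, Galt}: R1→Holm 44, R2→Holm 56, R3→Galt 10, R4→Holm 136. Service 246; fixed 268; total 514.
{Holm, Irby, Galt, Tring}: R1→Holm 44, R2→Irby 44, R3→Galt 10, R4→Holm 136. Service 234; fixed 590; total 824.
No other subset beats 354.

Open Holm only; minimum total cost 354.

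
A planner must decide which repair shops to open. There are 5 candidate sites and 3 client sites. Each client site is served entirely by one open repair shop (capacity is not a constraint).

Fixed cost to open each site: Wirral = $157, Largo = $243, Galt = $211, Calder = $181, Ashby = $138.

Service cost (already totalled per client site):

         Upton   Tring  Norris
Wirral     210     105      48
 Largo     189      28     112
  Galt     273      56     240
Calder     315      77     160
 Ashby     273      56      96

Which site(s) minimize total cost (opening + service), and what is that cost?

Open Wirral only; minimum total cost 520.

For any fixed open set, each client site goes to its cheapest open site; total = fixed + service.
{Wirral}: Upton→Wirral 210, Tring→Wirral 105, Norris→Wirral 48. Service 363; fixed 157; total 520.
{Ashby}: Upton→Ashby 273, Tring→Ashby 56, Norris→Ashby 96. Service 425; fixed 138; total 563.
{Largo}: Upton→Largo 189, Tring→Largo 28, Norris→Largo 112. Service 329; fixed 243; total 572.
{Wirral, Largo, Galt, Calder, Ashby}: Upton→Largo 189, Tring→Largo 28, Norris→Wirral 48. Service 265; fixed 930; total 1195.
No other subset beats 520.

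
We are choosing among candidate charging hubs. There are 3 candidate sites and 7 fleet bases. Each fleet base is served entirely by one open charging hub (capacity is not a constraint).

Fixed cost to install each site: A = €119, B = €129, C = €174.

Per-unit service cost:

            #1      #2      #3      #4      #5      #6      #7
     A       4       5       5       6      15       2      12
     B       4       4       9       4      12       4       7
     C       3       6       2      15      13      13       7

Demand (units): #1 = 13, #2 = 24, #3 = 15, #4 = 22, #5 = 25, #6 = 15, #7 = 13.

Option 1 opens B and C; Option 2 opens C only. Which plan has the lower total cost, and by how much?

Option 1 is cheaper by 321.

Option 1: {B, C}: #1→C 3·13=39, #2→B 4·24=96, #3→C 2·15=30, #4→B 4·22=88, #5→B 12·25=300, #6→B 4·15=60, #7→B 7·13=91. Service 704; fixed 303; total 1007.
Option 2: {C}: #1→C 3·13=39, #2→C 6·24=144, #3→C 2·15=30, #4→C 15·22=330, #5→C 13·25=325, #6→C 13·15=195, #7→C 7·13=91. Service 1154; fixed 174; total 1328.
Difference: |1007 − 1328| = 321.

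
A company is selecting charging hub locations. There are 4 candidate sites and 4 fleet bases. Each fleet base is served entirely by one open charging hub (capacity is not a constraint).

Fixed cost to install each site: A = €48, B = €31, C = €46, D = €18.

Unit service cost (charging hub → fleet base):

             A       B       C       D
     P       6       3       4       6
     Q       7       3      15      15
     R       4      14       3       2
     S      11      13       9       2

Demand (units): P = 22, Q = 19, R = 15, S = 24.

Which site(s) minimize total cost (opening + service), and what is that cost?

For any fixed open set, each fleet base goes to its cheapest open site; total = fixed + service.
{B, D}: P→B 3·22=66, Q→B 3·19=57, R→D 2·15=30, S→D 2·24=48. Service 201; fixed 49; total 250.
{B, C, D}: P→B 3·22=66, Q→B 3·19=57, R→D 2·15=30, S→D 2·24=48. Service 201; fixed 95; total 296.
{A, B, D}: service 201 + fixed 97 = 298
{A, B, C, D}: service 201 + fixed 143 = 344
No other subset beats 250.

Open B and D; minimum total cost 250.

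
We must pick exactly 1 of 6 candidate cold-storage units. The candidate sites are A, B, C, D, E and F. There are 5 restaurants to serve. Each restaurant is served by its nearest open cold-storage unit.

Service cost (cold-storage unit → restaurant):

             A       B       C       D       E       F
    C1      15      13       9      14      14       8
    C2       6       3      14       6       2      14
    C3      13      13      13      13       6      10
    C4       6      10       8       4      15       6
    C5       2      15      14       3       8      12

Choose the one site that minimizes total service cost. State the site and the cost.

Choose D only; total service cost 40.

With exactly 1 open, each restaurant uses its cheapest among the chosen.
{D}: C1→D 14, C2→D 6, C3→D 13, C4→D 4, C5→D 3. Service cost 40.
{A}: service cost 42
{E}: service cost 45
Among all 6 size-1 choices, {D} is lowest.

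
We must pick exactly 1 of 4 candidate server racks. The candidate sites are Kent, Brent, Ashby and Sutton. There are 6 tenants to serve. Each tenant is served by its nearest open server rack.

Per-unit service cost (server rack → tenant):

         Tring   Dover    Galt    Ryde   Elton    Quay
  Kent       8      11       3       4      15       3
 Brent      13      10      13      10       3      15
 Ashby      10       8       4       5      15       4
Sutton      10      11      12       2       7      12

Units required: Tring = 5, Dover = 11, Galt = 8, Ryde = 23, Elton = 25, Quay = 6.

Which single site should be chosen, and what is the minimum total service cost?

With exactly 1 open, each tenant uses its cheapest among the chosen.
{Sutton}: Tring→Sutton 10·5=50, Dover→Sutton 11·11=121, Galt→Sutton 12·8=96, Ryde→Sutton 2·23=46, Elton→Sutton 7·25=175, Quay→Sutton 12·6=72. Service cost 560.
{Kent}: service cost 670
{Brent}: service cost 674
Among all 4 size-1 choices, {Sutton} is lowest.

Choose Sutton only; total service cost 560.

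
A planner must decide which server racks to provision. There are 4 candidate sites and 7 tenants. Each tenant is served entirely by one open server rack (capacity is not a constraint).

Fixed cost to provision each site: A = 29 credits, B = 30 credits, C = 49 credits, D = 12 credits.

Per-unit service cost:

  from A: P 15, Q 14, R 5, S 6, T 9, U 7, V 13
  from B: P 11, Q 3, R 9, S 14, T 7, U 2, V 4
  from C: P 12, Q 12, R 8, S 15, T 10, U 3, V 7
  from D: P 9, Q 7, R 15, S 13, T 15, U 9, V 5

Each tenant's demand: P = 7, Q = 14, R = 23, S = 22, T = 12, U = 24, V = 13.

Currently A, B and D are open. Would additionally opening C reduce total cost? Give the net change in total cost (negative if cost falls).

No — net change +49 (cost rises by 49).

Current service cost with {A, B, D}: 536.
Adding C: each tenant re-picks its cheapest; new service cost 536, saving 0.
Extra fixed cost: 49. Net change = 49 − 0 = 49.
(Totals: 607 → 656.)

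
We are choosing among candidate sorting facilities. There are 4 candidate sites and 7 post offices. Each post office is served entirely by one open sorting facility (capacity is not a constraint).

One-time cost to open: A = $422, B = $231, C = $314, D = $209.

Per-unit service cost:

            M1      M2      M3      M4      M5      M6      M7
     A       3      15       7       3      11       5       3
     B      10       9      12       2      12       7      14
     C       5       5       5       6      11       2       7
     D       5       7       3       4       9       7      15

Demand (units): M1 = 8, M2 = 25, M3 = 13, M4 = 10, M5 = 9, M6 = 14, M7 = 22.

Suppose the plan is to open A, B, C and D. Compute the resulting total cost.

Total cost: 1559

Each post office is assigned to its cheapest site among the open ones.
{A, B, C, D}: M1→A 3·8=24, M2→C 5·25=125, M3→D 3·13=39, M4→B 2·10=20, M5→D 9·9=81, M6→C 2·14=28, M7→A 3·22=66. Service 383; fixed 1176; total 1559.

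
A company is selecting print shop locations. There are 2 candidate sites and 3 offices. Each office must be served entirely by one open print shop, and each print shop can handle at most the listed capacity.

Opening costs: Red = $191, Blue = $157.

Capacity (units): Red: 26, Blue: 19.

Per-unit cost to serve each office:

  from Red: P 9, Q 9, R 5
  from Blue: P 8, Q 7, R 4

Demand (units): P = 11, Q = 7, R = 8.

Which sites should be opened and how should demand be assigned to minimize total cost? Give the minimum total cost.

Open {Red}: P→Red 9·11=99, Q→Red 9·7=63, R→Red 5·8=40.
Loads: Red carries 26/26. Service 202; fixed 191; total 393.
Next best feasible plan costs 525.

Minimum total cost: 393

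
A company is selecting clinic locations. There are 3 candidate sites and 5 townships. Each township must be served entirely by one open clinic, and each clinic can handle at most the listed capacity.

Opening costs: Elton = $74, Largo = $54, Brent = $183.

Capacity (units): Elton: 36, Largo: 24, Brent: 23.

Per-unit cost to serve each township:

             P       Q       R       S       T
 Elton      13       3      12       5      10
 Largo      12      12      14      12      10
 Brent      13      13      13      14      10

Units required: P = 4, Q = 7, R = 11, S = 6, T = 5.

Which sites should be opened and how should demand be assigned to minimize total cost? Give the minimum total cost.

Open {Elton}: P→Elton 13·4=52, Q→Elton 3·7=21, R→Elton 12·11=132, S→Elton 5·6=30, T→Elton 10·5=50.
Loads: Elton carries 33/36. Service 285; fixed 74; total 359.
Next best feasible plan costs 409.

Minimum total cost: 359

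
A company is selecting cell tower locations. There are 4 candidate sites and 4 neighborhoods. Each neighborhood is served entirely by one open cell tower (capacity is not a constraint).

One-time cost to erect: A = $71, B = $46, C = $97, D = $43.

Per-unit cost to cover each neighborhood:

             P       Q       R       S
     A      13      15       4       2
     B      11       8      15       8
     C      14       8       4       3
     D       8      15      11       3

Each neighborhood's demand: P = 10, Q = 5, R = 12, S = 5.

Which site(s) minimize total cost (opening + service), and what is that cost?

Open C and D; minimum total cost 323.

For any fixed open set, each neighborhood goes to its cheapest open site; total = fixed + service.
{C, D}: P→D 8·10=80, Q→C 8·5=40, R→C 4·12=48, S→C 3·5=15. Service 183; fixed 140; total 323.
{A, B}: P→B 11·10=110, Q→B 8·5=40, R→A 4·12=48, S→A 2·5=10. Service 208; fixed 117; total 325.
{A, D}: service 213 + fixed 114 = 327
{A, B, C, D}: service 178 + fixed 257 = 435
No other subset beats 323.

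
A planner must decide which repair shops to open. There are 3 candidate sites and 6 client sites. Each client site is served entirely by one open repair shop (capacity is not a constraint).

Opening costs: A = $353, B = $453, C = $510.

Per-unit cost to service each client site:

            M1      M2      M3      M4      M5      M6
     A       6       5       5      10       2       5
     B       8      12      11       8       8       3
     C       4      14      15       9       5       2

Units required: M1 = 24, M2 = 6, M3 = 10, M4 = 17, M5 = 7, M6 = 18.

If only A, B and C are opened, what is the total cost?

Each client site is assigned to its cheapest site among the open ones.
{A, B, C}: M1→C 4·24=96, M2→A 5·6=30, M3→A 5·10=50, M4→B 8·17=136, M5→A 2·7=14, M6→C 2·18=36. Service 362; fixed 1316; total 1678.

Total cost: 1678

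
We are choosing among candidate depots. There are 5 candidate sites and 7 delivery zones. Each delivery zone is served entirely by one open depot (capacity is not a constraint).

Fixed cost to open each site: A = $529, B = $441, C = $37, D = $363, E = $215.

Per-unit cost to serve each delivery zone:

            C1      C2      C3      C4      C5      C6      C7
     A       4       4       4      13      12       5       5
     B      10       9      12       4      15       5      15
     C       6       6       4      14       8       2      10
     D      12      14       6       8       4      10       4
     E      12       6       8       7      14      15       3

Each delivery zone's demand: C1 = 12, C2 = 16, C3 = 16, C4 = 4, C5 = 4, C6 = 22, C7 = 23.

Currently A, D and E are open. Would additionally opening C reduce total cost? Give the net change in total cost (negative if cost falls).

Current service cost with {A, D, E}: 399.
Adding C: each delivery zone re-picks its cheapest; new service cost 333, saving 66.
Extra fixed cost: 37. Net change = 37 − 66 = -29.
(Totals: 1506 → 1477.)

Yes — net change −29 (cost falls by 29).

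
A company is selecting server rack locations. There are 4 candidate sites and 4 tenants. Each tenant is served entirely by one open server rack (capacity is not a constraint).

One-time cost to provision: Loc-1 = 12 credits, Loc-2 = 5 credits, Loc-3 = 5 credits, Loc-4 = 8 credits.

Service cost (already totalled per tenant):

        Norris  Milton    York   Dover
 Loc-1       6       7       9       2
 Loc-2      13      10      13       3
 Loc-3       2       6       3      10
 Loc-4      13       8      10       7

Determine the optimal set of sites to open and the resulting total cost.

Open Loc-2 and Loc-3; minimum total cost 24.

For any fixed open set, each tenant goes to its cheapest open site; total = fixed + service.
{Loc-2, Loc-3}: Norris→Loc-3 2, Milton→Loc-3 6, York→Loc-3 3, Dover→Loc-2 3. Service 14; fixed 10; total 24.
{Loc-3}: service 21 + fixed 5 = 26
{Loc-1, Loc-3}: service 13 + fixed 17 = 30
{Loc-1, Loc-2, Loc-3, Loc-4}: service 13 + fixed 30 = 43
No other subset beats 24.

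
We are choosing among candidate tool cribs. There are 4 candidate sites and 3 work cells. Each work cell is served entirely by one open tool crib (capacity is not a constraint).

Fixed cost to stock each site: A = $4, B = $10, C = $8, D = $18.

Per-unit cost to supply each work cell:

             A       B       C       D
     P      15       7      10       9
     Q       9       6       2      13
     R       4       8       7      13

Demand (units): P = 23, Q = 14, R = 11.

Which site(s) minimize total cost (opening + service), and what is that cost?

Open A, B and C; minimum total cost 255.

For any fixed open set, each work cell goes to its cheapest open site; total = fixed + service.
{A, B, C}: P→B 7·23=161, Q→C 2·14=28, R→A 4·11=44. Service 233; fixed 22; total 255.
{A, B, C, D}: P→B 7·23=161, Q→C 2·14=28, R→A 4·11=44. Service 233; fixed 40; total 273.
{B, C}: P→B 7·23=161, Q→C 2·14=28, R→C 7·11=77. Service 266; fixed 18; total 284.
{A}: service 515 + fixed 4 = 519
(All 15 nonempty subsets were checked; A, B and C is lowest.)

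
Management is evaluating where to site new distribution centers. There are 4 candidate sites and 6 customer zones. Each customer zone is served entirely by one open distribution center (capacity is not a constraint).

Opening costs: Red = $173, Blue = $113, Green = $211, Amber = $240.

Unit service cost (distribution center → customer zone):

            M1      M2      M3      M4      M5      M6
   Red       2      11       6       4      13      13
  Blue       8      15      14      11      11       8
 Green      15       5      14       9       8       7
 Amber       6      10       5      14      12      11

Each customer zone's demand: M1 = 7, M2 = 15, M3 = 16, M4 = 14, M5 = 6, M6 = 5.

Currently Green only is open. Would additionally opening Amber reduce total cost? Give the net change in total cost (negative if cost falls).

Current service cost with {Green}: 613.
Adding Amber: each customer zone re-picks its cheapest; new service cost 406, saving 207.
Extra fixed cost: 240. Net change = 240 − 207 = 33.
(Totals: 824 → 857.)

No — net change +33 (cost rises by 33).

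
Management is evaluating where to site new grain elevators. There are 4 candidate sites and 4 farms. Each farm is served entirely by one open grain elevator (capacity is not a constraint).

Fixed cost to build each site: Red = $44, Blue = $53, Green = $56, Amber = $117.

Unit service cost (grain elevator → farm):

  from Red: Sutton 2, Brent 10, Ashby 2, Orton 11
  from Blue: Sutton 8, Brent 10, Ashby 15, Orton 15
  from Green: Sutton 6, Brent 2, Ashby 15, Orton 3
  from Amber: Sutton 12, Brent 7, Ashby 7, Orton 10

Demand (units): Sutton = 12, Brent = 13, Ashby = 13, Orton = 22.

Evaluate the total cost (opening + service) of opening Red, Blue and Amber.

Each farm is assigned to its cheapest site among the open ones.
{Red, Blue, Amber}: Sutton→Red 2·12=24, Brent→Amber 7·13=91, Ashby→Red 2·13=26, Orton→Amber 10·22=220. Service 361; fixed 214; total 575.

Total cost: 575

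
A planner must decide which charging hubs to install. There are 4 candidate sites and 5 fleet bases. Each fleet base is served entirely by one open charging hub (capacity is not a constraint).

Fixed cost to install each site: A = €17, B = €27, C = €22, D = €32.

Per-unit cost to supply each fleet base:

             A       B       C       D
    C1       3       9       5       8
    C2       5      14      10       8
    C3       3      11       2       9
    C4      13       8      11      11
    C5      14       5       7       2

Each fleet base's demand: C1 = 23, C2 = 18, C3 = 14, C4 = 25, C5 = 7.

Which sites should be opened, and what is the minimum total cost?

Open A and B; minimum total cost 480.

For any fixed open set, each fleet base goes to its cheapest open site; total = fixed + service.
{A, B}: C1→A 3·23=69, C2→A 5·18=90, C3→A 3·14=42, C4→B 8·25=200, C5→B 5·7=35. Service 436; fixed 44; total 480.
{A, B, C}: service 422 + fixed 66 = 488
{A, B, D}: service 415 + fixed 76 = 491
{A, B, C, D}: C1→A 3·23=69, C2→A 5·18=90, C3→C 2·14=28, C4→B 8·25=200, C5→D 2·7=14. Service 401; fixed 98; total 499.
(All 15 nonempty subsets were checked; A and B is lowest.)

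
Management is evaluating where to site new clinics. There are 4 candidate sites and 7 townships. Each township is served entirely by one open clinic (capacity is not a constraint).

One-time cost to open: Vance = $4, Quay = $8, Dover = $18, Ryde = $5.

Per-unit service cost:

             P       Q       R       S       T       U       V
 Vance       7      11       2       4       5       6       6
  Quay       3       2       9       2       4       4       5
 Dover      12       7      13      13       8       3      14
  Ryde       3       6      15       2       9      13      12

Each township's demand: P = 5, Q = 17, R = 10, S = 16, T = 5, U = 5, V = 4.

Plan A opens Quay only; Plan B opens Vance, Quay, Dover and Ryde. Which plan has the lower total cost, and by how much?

Plan A: {Quay}: P→Quay 3·5=15, Q→Quay 2·17=34, R→Quay 9·10=90, S→Quay 2·16=32, T→Quay 4·5=20, U→Quay 4·5=20, V→Quay 5·4=20. Service 231; fixed 8; total 239.
Plan B: {Vance, Quay, Dover, Ryde}: P→Quay 3·5=15, Q→Quay 2·17=34, R→Vance 2·10=20, S→Quay 2·16=32, T→Quay 4·5=20, U→Dover 3·5=15, V→Quay 5·4=20. Service 156; fixed 35; total 191.
Difference: |239 − 191| = 48.

Plan B is cheaper by 48.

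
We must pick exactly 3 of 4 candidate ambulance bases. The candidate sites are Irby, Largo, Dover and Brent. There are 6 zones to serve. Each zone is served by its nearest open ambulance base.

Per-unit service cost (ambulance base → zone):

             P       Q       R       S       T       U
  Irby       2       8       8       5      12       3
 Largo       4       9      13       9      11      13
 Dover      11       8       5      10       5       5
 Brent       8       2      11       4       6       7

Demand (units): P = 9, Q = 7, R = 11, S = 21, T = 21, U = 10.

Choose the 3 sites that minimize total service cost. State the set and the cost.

Choose Irby, Dover and Brent; total service cost 306.

With exactly 3 open, each zone uses its cheapest among the chosen.
{Irby, Dover, Brent}: P→Irby 2·9=18, Q→Brent 2·7=14, R→Dover 5·11=55, S→Brent 4·21=84, T→Dover 5·21=105, U→Irby 3·10=30. Service cost 306.
{Largo, Dover, Brent}: service cost 344
{Irby, Largo, Brent}: service cost 360
Among all 4 size-3 choices, {Irby, Dover, Brent} is lowest.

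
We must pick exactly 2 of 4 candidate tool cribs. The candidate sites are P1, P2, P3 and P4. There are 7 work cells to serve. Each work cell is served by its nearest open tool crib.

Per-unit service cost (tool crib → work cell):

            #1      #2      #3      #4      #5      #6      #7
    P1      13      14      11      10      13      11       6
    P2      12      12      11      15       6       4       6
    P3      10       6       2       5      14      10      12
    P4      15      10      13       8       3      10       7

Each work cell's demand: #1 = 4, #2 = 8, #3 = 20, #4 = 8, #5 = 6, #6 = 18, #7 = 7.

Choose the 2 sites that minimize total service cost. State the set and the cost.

With exactly 2 open, each work cell uses its cheapest among the chosen.
{P2, P3}: #1→P3 10·4=40, #2→P3 6·8=48, #3→P3 2·20=40, #4→P3 5·8=40, #5→P2 6·6=36, #6→P2 4·18=72, #7→P2 6·7=42. Service cost 318.
{P3, P4}: service cost 415
{P1, P3}: service cost 468
Among all 6 size-2 choices, {P2, P3} is lowest.

Choose P2 and P3; total service cost 318.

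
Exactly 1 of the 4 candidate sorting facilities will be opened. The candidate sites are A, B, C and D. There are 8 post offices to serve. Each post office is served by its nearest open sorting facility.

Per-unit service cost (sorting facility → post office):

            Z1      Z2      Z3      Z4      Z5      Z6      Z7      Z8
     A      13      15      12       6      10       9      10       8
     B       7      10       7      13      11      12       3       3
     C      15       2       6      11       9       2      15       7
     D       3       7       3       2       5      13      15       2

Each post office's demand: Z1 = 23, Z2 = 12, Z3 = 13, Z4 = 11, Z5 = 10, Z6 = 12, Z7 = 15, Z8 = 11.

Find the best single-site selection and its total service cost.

Choose D only; total service cost 667.

With exactly 1 open, each post office uses its cheapest among the chosen.
{D}: Z1→D 3·23=69, Z2→D 7·12=84, Z3→D 3·13=39, Z4→D 2·11=22, Z5→D 5·10=50, Z6→D 13·12=156, Z7→D 15·15=225, Z8→D 2·11=22. Service cost 667.
{B}: service cost 847
{C}: service cost 984
Among all 4 size-1 choices, {D} is lowest.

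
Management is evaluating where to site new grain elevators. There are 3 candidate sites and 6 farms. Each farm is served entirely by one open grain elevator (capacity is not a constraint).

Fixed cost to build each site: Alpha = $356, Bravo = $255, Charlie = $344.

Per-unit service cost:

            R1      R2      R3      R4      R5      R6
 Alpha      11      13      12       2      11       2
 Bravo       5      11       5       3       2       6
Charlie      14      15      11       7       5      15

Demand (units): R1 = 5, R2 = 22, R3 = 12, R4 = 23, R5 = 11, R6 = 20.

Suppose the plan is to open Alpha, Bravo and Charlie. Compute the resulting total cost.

Total cost: 1390

Each farm is assigned to its cheapest site among the open ones.
{Alpha, Bravo, Charlie}: R1→Bravo 5·5=25, R2→Bravo 11·22=242, R3→Bravo 5·12=60, R4→Alpha 2·23=46, R5→Bravo 2·11=22, R6→Alpha 2·20=40. Service 435; fixed 955; total 1390.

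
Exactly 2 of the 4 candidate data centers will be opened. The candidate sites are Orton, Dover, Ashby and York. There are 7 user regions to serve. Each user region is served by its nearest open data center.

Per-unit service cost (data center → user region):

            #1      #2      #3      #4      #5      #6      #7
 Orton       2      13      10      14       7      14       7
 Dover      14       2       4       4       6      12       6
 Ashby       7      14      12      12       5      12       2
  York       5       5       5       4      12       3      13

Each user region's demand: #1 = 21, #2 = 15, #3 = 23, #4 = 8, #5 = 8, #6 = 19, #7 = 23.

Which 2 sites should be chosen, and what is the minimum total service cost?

Choose Ashby and York; total service cost 470.

With exactly 2 open, each user region uses its cheapest among the chosen.
{Ashby, York}: #1→York 5·21=105, #2→York 5·15=75, #3→York 5·23=115, #4→York 4·8=32, #5→Ashby 5·8=40, #6→York 3·19=57, #7→Ashby 2·23=46. Service cost 470.
{Dover, York}: service cost 502
{Orton, York}: service cost 538
Among all 6 size-2 choices, {Ashby, York} is lowest.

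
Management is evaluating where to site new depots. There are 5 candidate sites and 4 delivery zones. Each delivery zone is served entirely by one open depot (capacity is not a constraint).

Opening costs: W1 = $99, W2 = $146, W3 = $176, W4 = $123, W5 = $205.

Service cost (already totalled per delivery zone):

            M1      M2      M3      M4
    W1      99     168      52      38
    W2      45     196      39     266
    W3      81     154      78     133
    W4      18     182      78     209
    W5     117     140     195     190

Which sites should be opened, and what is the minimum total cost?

For any fixed open set, each delivery zone goes to its cheapest open site; total = fixed + service.
{W1}: M1→W1 99, M2→W1 168, M3→W1 52, M4→W1 38. Service 357; fixed 99; total 456.
{W1, W4}: M1→W4 18, M2→W1 168, M3→W1 52, M4→W1 38. Service 276; fixed 222; total 498.
{W1, W2}: service 290 + fixed 245 = 535
{W1, W2, W3, W4, W5}: service 235 + fixed 749 = 984
No other subset beats 456.

Open W1 only; minimum total cost 456.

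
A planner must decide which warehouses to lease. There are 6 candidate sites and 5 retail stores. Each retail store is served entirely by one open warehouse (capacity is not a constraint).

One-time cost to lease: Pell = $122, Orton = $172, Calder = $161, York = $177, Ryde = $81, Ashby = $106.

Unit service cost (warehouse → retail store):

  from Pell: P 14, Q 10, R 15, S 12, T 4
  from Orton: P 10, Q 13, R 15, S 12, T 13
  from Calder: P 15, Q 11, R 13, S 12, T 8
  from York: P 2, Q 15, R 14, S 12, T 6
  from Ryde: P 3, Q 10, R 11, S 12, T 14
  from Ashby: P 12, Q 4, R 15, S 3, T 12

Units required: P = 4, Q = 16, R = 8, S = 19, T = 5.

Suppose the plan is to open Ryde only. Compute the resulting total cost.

Total cost: 639

Each retail store is assigned to its cheapest site among the open ones.
{Ryde}: P→Ryde 3·4=12, Q→Ryde 10·16=160, R→Ryde 11·8=88, S→Ryde 12·19=228, T→Ryde 14·5=70. Service 558; fixed 81; total 639.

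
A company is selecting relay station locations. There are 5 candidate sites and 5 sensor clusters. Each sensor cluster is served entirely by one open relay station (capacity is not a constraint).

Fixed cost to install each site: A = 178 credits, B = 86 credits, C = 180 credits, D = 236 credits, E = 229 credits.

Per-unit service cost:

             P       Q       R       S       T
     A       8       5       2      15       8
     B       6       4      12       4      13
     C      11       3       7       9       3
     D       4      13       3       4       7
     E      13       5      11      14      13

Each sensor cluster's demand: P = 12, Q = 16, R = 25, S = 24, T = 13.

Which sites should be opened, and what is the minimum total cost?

Open A and B; minimum total cost 650.

For any fixed open set, each sensor cluster goes to its cheapest open site; total = fixed + service.
{A, B}: P→B 6·12=72, Q→B 4·16=64, R→A 2·25=50, S→B 4·24=96, T→A 8·13=104. Service 386; fixed 264; total 650.
{B, C}: P→B 6·12=72, Q→C 3·16=48, R→C 7·25=175, S→B 4·24=96, T→C 3·13=39. Service 430; fixed 266; total 696.
{B, D}: P→D 4·12=48, Q→B 4·16=64, R→D 3·25=75, S→B 4·24=96, T→D 7·13=91. Service 374; fixed 322; total 696.
{A, B, C, D, E}: P→D 4·12=48, Q→C 3·16=48, R→A 2·25=50, S→B 4·24=96, T→C 3·13=39. Service 281; fixed 909; total 1190.
No other subset beats 650.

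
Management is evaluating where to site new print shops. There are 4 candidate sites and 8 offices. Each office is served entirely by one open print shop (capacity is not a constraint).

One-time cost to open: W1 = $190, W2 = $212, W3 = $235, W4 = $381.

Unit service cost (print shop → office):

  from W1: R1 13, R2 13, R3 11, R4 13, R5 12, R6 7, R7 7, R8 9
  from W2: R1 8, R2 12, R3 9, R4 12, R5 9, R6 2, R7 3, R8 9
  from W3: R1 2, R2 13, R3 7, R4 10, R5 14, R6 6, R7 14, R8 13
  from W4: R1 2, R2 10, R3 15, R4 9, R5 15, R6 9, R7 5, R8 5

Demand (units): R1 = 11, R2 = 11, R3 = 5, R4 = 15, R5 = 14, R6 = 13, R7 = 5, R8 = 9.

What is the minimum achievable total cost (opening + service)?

For any fixed open set, each office goes to its cheapest open site; total = fixed + service.
{W2}: R1→W2 8·11=88, R2→W2 12·11=132, R3→W2 9·5=45, R4→W2 12·15=180, R5→W2 9·14=126, R6→W2 2·13=26, R7→W2 3·5=15, R8→W2 9·9=81. Service 693; fixed 212; total 905.
{W2, W3}: service 587 + fixed 447 = 1034
{W3}: R1→W3 2·11=22, R2→W3 13·11=143, R3→W3 7·5=35, R4→W3 10·15=150, R5→W3 14·14=196, R6→W3 6·13=78, R7→W3 14·5=70, R8→W3 13·9=117. Service 811; fixed 235; total 1046.
{W1, W2, W3, W4}: R1→W3 2·11=22, R2→W4 10·11=110, R3→W3 7·5=35, R4→W4 9·15=135, R5→W2 9·14=126, R6→W2 2·13=26, R7→W2 3·5=15, R8→W4 5·9=45. Service 514; fixed 1018; total 1532.
No other subset beats 905.

Minimum total cost: 905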